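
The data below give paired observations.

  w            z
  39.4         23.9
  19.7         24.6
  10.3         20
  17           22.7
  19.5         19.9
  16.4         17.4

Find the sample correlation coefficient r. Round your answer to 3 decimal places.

n = 6, Σw = 122.3, Σz = 128.5, Σw² = 2984.75, Σz² = 2790.43, Σwz = 2691.59
nΣwz − ΣwΣz = 16149.54 − 15715.55 = 433.99
nΣw² − (Σw)² = 17908.5 − 14957.29 = 2951.21; nΣz² − (Σz)² = 16742.58 − 16512.25 = 230.33
r = 433.99 / √(2951.21 × 230.33) = 433.99 / 824.4709 ≈ 0.526

0.526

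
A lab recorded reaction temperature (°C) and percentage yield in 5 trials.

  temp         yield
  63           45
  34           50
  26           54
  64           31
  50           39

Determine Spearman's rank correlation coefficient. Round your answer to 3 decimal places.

-0.900

Rank temp: 4, 2, 1, 5, 3
Rank yield: 3, 4, 5, 1, 2
d = rank(temp) − rank(yield): 1, -2, -4, 4, 1; Σd² = 38
ρ = 1 − 6Σd² / [n(n²−1)] = 1 − 6×38 / (5×24) = 1 − 228/120 ≈ -0.900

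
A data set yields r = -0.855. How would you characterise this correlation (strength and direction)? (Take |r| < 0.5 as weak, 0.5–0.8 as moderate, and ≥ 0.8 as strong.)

strong negative

r = -0.855 < 0 so the relationship is negative.
|r| = 0.855, which falls in the strong range.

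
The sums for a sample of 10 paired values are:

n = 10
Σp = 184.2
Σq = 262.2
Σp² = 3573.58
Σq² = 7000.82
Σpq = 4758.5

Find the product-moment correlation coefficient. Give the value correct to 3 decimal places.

-0.472

r = (nΣpq − ΣpΣq) / √[(nΣp² − (Σp)²)(nΣq² − (Σq)²)]
Numerator: 10×4758.5 − 184.2×262.2 = -712.24
Denominator: √[(35735.8 − 33929.64)(70008.2 − 68748.84)] = √[1806.16 × 1259.36] = 1508.1796
r = -712.24 / 1508.1796 ≈ -0.472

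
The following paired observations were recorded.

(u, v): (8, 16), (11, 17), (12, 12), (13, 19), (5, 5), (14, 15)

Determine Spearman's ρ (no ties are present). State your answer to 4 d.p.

0.3714

Rank u: 2, 3, 4, 5, 1, 6
Rank v: 4, 5, 2, 6, 1, 3
d = rank(u) − rank(v): -2, -2, 2, -1, 0, 3; Σd² = 22
ρ = 1 − 6Σd² / [n(n²−1)] = 1 − 6×22 / (6×35) = 1 − 132/210 ≈ 0.3714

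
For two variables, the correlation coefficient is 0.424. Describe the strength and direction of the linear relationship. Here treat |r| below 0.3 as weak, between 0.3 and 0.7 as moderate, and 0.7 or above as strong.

moderate positive

r = 0.424 > 0 so the relationship is positive.
|r| = 0.424, which falls in the moderate range.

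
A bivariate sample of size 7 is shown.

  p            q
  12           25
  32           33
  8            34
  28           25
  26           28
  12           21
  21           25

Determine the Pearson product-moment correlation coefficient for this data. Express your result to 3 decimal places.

n = 7, Σp = 139, Σq = 191, Σp² = 3277, Σq² = 5345, Σpq = 3833
nΣpq − ΣpΣq = 26831 − 26549 = 282
nΣp² − (Σp)² = 22939 − 19321 = 3618; nΣq² − (Σq)² = 37415 − 36481 = 934
r = 282 / √(3618 × 934) = 282 / 1838.2633 ≈ 0.153

0.153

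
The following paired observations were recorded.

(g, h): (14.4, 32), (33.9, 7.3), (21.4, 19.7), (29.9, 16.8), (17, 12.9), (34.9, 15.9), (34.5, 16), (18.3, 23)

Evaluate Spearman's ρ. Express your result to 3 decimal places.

Rank g: 1, 6, 4, 5, 2, 8, 7, 3
Rank h: 8, 1, 6, 5, 2, 3, 4, 7
d = rank(g) − rank(h): -7, 5, -2, 0, 0, 5, 3, -4; Σd² = 128
ρ = 1 − 6Σd² / [n(n²−1)] = 1 − 6×128 / (8×63) = 1 − 768/504 ≈ -0.524

-0.524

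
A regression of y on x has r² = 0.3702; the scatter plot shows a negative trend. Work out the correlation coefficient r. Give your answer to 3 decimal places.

-0.608

|r| = √0.3702 = 0.608
The association is negative, so r = −0.608.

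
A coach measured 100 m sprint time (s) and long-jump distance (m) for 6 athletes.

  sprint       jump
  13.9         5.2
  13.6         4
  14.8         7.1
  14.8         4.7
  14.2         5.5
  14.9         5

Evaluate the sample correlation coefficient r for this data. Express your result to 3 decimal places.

n = 6, Σx = 86.2, Σy = 31.5, Σx² = 1239.9, Σy² = 170.79, Σxy = 453.92
nΣxy − ΣxΣy = 2723.52 − 2715.3 = 8.22
nΣx² − (Σx)² = 7439.4 − 7430.44 = 8.96; nΣy² − (Σy)² = 1024.74 − 992.25 = 32.49
r = 8.22 / √(8.96 × 32.49) = 8.22 / 17.0620 ≈ 0.482

0.482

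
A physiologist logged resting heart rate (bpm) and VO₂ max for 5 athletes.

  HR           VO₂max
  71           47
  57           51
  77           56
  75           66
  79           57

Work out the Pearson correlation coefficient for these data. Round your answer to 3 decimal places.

n = 5, Σx = 359, Σy = 277, Σx² = 26085, Σy² = 15551, Σxy = 20009
nΣxy − ΣxΣy = 100045 − 99443 = 602
nΣx² − (Σx)² = 130425 − 128881 = 1544; nΣy² − (Σy)² = 77755 − 76729 = 1026
r = 602 / √(1544 × 1026) = 602 / 1258.6278 ≈ 0.478

0.478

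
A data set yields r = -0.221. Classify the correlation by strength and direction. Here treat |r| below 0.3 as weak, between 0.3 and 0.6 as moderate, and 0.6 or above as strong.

weak negative

r = -0.221 < 0 so the relationship is negative.
|r| = 0.221, which falls in the weak range.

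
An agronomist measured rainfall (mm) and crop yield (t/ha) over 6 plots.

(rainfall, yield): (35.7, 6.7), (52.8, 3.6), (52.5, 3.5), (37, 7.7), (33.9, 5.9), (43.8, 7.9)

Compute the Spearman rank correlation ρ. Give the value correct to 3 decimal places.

-0.371

Rank rainfall: 2, 6, 5, 3, 1, 4
Rank yield: 4, 2, 1, 5, 3, 6
d = rank(rainfall) − rank(yield): -2, 4, 4, -2, -2, -2; Σd² = 48
ρ = 1 − 6Σd² / [n(n²−1)] = 1 − 6×48 / (6×35) = 1 − 288/210 ≈ -0.371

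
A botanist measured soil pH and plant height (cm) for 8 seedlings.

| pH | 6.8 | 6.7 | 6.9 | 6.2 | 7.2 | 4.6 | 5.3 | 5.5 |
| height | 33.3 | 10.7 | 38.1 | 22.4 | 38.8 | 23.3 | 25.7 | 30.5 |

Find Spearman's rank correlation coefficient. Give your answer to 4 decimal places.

Rank pH: 6, 5, 7, 4, 8, 1, 2, 3
Rank height: 6, 1, 7, 2, 8, 3, 4, 5
d = rank(pH) − rank(height): 0, 4, 0, 2, 0, -2, -2, -2; Σd² = 32
ρ = 1 − 6Σd² / [n(n²−1)] = 1 − 6×32 / (8×63) = 1 − 192/504 ≈ 0.6190

0.6190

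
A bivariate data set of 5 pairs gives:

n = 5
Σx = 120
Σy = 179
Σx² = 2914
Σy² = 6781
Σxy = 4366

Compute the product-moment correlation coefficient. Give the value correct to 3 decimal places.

0.622

r = (nΣxy − ΣxΣy) / √[(nΣx² − (Σx)²)(nΣy² − (Σy)²)]
Numerator: 5×4366 − 120×179 = 350
Denominator: √[(14570 − 14400)(33905 − 32041)] = √[170 × 1864] = 562.9210
r = 350 / 562.9210 ≈ 0.622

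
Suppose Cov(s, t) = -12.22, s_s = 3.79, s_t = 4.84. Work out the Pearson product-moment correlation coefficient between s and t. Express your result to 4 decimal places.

r = Cov(s,t) / (s_s · s_t) = -12.22 / (3.79 × 4.84)
  = -12.22 / 18.3436 ≈ -0.6662

-0.6662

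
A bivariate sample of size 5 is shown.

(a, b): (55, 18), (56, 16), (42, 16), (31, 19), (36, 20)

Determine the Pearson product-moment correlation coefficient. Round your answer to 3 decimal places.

-0.611

n = 5, Σa = 220, Σb = 89, Σa² = 10182, Σb² = 1597, Σab = 3867
nΣab − ΣaΣb = 19335 − 19580 = -245
nΣa² − (Σa)² = 50910 − 48400 = 2510; nΣb² − (Σb)² = 7985 − 7921 = 64
r = -245 / √(2510 × 64) = -245 / 400.7992 ≈ -0.611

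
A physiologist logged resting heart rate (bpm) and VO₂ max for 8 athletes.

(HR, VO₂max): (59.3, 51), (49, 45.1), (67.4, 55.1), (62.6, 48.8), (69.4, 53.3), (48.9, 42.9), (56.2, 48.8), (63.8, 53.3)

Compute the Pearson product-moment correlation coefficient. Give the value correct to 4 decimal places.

n = 8, Σx = 476.6, Σy = 398.3, Σx² = 28815.46, Σy² = 19956.09, Σxy = 23942.75
nΣxy − ΣxΣy = 191542 − 189829.78 = 1712.22
nΣx² − (Σx)² = 230523.68 − 227147.56 = 3376.12; nΣy² − (Σy)² = 159648.72 − 158642.89 = 1005.83
r = 1712.22 / √(3376.12 × 1005.83) = 1712.22 / 1842.7704 ≈ 0.9292

0.9292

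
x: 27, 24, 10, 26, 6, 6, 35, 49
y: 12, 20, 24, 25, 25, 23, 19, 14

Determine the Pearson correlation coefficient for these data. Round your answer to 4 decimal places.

-0.7050

n = 8, Σx = 183, Σy = 162, Σx² = 5779, Σy² = 3456, Σxy = 3333
nΣxy − ΣxΣy = 26664 − 29646 = -2982
nΣx² − (Σx)² = 46232 − 33489 = 12743; nΣy² − (Σy)² = 27648 − 26244 = 1404
r = -2982 / √(12743 × 1404) = -2982 / 4229.7957 ≈ -0.7050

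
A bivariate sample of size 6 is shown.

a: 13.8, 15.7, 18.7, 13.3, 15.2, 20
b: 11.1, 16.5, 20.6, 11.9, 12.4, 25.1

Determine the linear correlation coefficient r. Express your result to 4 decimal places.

0.9711

n = 6, Σa = 96.7, Σb = 97.6, Σa² = 1594.55, Σb² = 1745.2, Σab = 1646.2
nΣab − ΣaΣb = 9877.2 − 9437.92 = 439.28
nΣa² − (Σa)² = 9567.3 − 9350.89 = 216.41; nΣb² − (Σb)² = 10471.2 − 9525.76 = 945.44
r = 439.28 / √(216.41 × 945.44) = 439.28 / 452.3303 ≈ 0.9711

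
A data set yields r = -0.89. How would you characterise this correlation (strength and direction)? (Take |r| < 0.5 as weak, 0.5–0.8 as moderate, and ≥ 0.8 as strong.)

r = -0.89 < 0 so the relationship is negative.
|r| = 0.89, which falls in the strong range.

strong negative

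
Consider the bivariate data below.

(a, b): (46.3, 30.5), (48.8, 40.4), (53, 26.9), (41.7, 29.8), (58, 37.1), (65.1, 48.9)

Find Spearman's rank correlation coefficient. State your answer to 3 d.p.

0.543

Rank a: 2, 3, 4, 1, 5, 6
Rank b: 3, 5, 1, 2, 4, 6
d = rank(a) − rank(b): -1, -2, 3, -1, 1, 0; Σd² = 16
ρ = 1 − 6Σd² / [n(n²−1)] = 1 − 6×16 / (6×35) = 1 − 96/210 ≈ 0.543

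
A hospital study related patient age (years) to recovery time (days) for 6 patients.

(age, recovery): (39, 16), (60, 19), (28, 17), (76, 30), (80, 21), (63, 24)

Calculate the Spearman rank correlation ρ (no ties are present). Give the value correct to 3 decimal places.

Rank age: 2, 3, 1, 5, 6, 4
Rank recovery: 1, 3, 2, 6, 4, 5
d = rank(age) − rank(recovery): 1, 0, -1, -1, 2, -1; Σd² = 8
ρ = 1 − 6Σd² / [n(n²−1)] = 1 − 6×8 / (6×35) = 1 − 48/210 ≈ 0.771

0.771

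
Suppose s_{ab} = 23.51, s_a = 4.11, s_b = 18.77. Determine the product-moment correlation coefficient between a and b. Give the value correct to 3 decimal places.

r = Cov(a,b) / (s_a · s_b) = 23.51 / (4.11 × 18.77)
  = 23.51 / 77.1447 ≈ 0.305

0.305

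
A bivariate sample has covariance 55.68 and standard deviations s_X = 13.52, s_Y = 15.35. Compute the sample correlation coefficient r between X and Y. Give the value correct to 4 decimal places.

r = Cov(X,Y) / (s_X · s_Y) = 55.68 / (13.52 × 15.35)
  = 55.68 / 207.5320 ≈ 0.2683

0.2683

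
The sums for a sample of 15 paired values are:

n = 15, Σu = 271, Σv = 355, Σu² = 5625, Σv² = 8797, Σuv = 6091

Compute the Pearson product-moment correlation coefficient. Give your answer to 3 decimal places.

-0.601

r = (nΣuv − ΣuΣv) / √[(nΣu² − (Σu)²)(nΣv² − (Σv)²)]
Numerator: 15×6091 − 271×355 = -4840
Denominator: √[(84375 − 73441)(131955 − 126025)] = √[10934 × 5930] = 8052.2432
r = -4840 / 8052.2432 ≈ -0.601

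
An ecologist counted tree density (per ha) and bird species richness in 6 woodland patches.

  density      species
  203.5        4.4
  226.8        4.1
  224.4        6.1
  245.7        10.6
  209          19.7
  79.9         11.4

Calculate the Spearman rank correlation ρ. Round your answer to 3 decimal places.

-0.314

Rank density: 2, 5, 4, 6, 3, 1
Rank species: 2, 1, 3, 4, 6, 5
d = rank(density) − rank(species): 0, 4, 1, 2, -3, -4; Σd² = 46
ρ = 1 − 6Σd² / [n(n²−1)] = 1 − 6×46 / (6×35) = 1 − 276/210 ≈ -0.314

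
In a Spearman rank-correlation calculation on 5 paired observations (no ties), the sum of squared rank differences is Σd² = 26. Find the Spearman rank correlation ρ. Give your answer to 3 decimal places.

-0.300

ρ = 1 − 6Σd² / [n(n²−1)] = 1 − 6×26 / (5×24)
  = 1 − 156/120 = 1 − 1.3000 ≈ -0.300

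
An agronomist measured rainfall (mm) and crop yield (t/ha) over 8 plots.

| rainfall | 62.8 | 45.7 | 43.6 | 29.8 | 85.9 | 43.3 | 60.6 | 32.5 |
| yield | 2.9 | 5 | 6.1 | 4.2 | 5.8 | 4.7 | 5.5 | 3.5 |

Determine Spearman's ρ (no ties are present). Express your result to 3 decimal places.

0.310

Rank rainfall: 7, 5, 4, 1, 8, 3, 6, 2
Rank yield: 1, 5, 8, 3, 7, 4, 6, 2
d = rank(rainfall) − rank(yield): 6, 0, -4, -2, 1, -1, 0, 0; Σd² = 58
ρ = 1 − 6Σd² / [n(n²−1)] = 1 − 6×58 / (8×63) = 1 − 348/504 ≈ 0.310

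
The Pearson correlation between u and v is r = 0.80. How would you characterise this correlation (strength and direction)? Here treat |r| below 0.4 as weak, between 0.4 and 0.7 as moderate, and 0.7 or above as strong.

strong positive

r = 0.80 > 0 so the relationship is positive.
|r| = 0.80, which falls in the strong range.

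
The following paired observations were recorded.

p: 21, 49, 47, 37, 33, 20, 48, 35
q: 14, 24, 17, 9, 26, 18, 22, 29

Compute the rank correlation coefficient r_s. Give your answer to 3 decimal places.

Rank p: 2, 8, 6, 5, 3, 1, 7, 4
Rank q: 2, 6, 3, 1, 7, 4, 5, 8
d = rank(p) − rank(q): 0, 2, 3, 4, -4, -3, 2, -4; Σd² = 74
ρ = 1 − 6Σd² / [n(n²−1)] = 1 − 6×74 / (8×63) = 1 − 444/504 ≈ 0.119

0.119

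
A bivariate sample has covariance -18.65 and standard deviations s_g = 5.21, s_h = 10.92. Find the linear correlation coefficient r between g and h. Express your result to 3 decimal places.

-0.328

r = Cov(g,h) / (s_g · s_h) = -18.65 / (5.21 × 10.92)
  = -18.65 / 56.8932 ≈ -0.328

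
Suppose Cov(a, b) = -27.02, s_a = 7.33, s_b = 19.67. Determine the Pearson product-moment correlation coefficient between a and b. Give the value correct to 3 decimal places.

-0.187

r = Cov(a,b) / (s_a · s_b) = -27.02 / (7.33 × 19.67)
  = -27.02 / 144.1811 ≈ -0.187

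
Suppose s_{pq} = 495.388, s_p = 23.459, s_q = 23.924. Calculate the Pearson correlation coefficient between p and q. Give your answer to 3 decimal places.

0.883

r = Cov(p,q) / (s_p · s_q) = 495.388 / (23.459 × 23.924)
  = 495.388 / 561.2331 ≈ 0.883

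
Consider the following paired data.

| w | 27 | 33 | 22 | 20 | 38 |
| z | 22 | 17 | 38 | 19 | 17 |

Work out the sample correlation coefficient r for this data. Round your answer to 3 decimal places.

-0.553

n = 5, Σw = 140, Σz = 113, Σw² = 4146, Σz² = 2867, Σwz = 3017
nΣwz − ΣwΣz = 15085 − 15820 = -735
nΣw² − (Σw)² = 20730 − 19600 = 1130; nΣz² − (Σz)² = 14335 − 12769 = 1566
r = -735 / √(1130 × 1566) = -735 / 1330.2556 ≈ -0.553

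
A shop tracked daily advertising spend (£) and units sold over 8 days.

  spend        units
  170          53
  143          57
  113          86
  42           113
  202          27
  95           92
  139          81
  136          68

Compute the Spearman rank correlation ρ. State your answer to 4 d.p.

Rank spend: 7, 6, 3, 1, 8, 2, 5, 4
Rank units: 2, 3, 6, 8, 1, 7, 5, 4
d = rank(spend) − rank(units): 5, 3, -3, -7, 7, -5, 0, 0; Σd² = 166
ρ = 1 − 6Σd² / [n(n²−1)] = 1 − 6×166 / (8×63) = 1 − 996/504 ≈ -0.9762

-0.9762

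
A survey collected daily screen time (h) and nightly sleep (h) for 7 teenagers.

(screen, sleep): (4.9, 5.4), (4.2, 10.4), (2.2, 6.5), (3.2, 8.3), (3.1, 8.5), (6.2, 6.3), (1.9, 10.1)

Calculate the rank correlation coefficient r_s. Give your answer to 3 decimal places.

Rank screen: 6, 5, 2, 4, 3, 7, 1
Rank sleep: 1, 7, 3, 4, 5, 2, 6
d = rank(screen) − rank(sleep): 5, -2, -1, 0, -2, 5, -5; Σd² = 84
ρ = 1 − 6Σd² / [n(n²−1)] = 1 − 6×84 / (7×48) = 1 − 504/336 ≈ -0.500

-0.500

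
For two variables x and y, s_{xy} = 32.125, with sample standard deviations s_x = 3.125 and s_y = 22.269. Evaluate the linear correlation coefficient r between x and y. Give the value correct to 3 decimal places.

r = Cov(x,y) / (s_x · s_y) = 32.125 / (3.125 × 22.269)
  = 32.125 / 69.5906 ≈ 0.462

0.462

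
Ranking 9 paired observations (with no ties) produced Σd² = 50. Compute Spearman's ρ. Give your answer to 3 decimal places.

ρ = 1 − 6Σd² / [n(n²−1)] = 1 − 6×50 / (9×80)
  = 1 − 300/720 = 1 − 0.4167 ≈ 0.583

0.583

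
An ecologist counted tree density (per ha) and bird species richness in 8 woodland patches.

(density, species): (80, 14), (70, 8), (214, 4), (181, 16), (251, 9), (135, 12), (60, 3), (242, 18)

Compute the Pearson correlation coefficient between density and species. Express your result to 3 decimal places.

0.300

n = 8, Σx = 1233, Σy = 84, Σx² = 233247, Σy² = 1090, Σxy = 13847
nΣxy − ΣxΣy = 110776 − 103572 = 7204
nΣx² − (Σx)² = 1865976 − 1520289 = 345687; nΣy² − (Σy)² = 8720 − 7056 = 1664
r = 7204 / √(345687 × 1664) = 7204 / 23983.8105 ≈ 0.300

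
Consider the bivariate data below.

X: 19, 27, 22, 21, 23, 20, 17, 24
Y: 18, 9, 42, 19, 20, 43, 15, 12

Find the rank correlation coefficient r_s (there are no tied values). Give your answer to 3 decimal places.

-0.333

Rank X: 2, 8, 5, 4, 6, 3, 1, 7
Rank Y: 4, 1, 7, 5, 6, 8, 3, 2
d = rank(X) − rank(Y): -2, 7, -2, -1, 0, -5, -2, 5; Σd² = 112
ρ = 1 − 6Σd² / [n(n²−1)] = 1 − 6×112 / (8×63) = 1 − 672/504 ≈ -0.333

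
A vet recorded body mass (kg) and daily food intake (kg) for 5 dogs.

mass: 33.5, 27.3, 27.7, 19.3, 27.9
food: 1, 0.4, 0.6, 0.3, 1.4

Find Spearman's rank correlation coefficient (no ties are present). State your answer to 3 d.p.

0.900

Rank mass: 5, 2, 3, 1, 4
Rank food: 4, 2, 3, 1, 5
d = rank(mass) − rank(food): 1, 0, 0, 0, -1; Σd² = 2
ρ = 1 − 6Σd² / [n(n²−1)] = 1 − 6×2 / (5×24) = 1 − 12/120 ≈ 0.900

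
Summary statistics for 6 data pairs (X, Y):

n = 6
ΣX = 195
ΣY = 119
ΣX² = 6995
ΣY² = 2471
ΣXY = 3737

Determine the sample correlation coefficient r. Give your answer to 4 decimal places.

-0.4834

r = (nΣXY − ΣXΣY) / √[(nΣX² − (ΣX)²)(nΣY² − (ΣY)²)]
Numerator: 6×3737 − 195×119 = -783
Denominator: √[(41970 − 38025)(14826 − 14161)] = √[3945 × 665] = 1619.6990
r = -783 / 1619.6990 ≈ -0.4834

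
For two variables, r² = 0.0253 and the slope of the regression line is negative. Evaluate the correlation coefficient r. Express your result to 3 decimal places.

-0.159

|r| = √0.0253 = 0.159
The association is negative, so r = −0.159.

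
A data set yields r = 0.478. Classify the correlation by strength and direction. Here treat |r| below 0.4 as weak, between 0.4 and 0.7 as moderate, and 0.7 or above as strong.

moderate positive

r = 0.478 > 0 so the relationship is positive.
|r| = 0.478, which falls in the moderate range.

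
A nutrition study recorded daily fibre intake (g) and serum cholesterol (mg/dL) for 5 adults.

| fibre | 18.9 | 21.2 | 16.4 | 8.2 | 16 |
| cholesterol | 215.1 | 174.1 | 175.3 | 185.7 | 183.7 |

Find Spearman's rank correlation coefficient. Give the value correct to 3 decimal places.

Rank fibre: 4, 5, 3, 1, 2
Rank cholesterol: 5, 1, 2, 4, 3
d = rank(fibre) − rank(cholesterol): -1, 4, 1, -3, -1; Σd² = 28
ρ = 1 − 6Σd² / [n(n²−1)] = 1 − 6×28 / (5×24) = 1 − 168/120 ≈ -0.400

-0.400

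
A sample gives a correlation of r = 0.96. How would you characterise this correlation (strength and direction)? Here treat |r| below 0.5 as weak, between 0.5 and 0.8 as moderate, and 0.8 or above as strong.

r = 0.96 > 0 so the relationship is positive.
|r| = 0.96, which falls in the strong range.

strong positive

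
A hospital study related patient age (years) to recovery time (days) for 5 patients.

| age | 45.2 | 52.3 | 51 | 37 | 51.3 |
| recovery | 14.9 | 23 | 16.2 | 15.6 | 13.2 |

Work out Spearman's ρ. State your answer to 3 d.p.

Rank age: 2, 5, 3, 1, 4
Rank recovery: 2, 5, 4, 3, 1
d = rank(age) − rank(recovery): 0, 0, -1, -2, 3; Σd² = 14
ρ = 1 − 6Σd² / [n(n²−1)] = 1 − 6×14 / (5×24) = 1 − 84/120 ≈ 0.300

0.300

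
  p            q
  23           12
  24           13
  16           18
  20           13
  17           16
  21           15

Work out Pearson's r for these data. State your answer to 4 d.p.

n = 6, Σp = 121, Σq = 87, Σp² = 2491, Σq² = 1287, Σpq = 1723
nΣpq − ΣpΣq = 10338 − 10527 = -189
nΣp² − (Σp)² = 14946 − 14641 = 305; nΣq² − (Σq)² = 7722 − 7569 = 153
r = -189 / √(305 × 153) = -189 / 216.0208 ≈ -0.8749

-0.8749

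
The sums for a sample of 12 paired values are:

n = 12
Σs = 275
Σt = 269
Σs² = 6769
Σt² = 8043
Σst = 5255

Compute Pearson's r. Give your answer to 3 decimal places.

-0.938

r = (nΣst − ΣsΣt) / √[(nΣs² − (Σs)²)(nΣt² − (Σt)²)]
Numerator: 12×5255 − 275×269 = -10915
Denominator: √[(81228 − 75625)(96516 − 72361)] = √[5603 × 24155] = 11633.5921
r = -10915 / 11633.5921 ≈ -0.938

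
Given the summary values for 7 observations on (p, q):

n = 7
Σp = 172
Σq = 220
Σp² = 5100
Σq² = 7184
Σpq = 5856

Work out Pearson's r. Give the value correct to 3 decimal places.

0.928

r = (nΣpq − ΣpΣq) / √[(nΣp² − (Σp)²)(nΣq² − (Σq)²)]
Numerator: 7×5856 − 172×220 = 3152
Denominator: √[(35700 − 29584)(50288 − 48400)] = √[6116 × 1888] = 3398.0889
r = 3152 / 3398.0889 ≈ 0.928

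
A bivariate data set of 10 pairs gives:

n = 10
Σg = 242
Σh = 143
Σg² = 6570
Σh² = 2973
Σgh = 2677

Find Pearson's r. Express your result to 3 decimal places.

-0.963

r = (nΣgh − ΣgΣh) / √[(nΣg² − (Σg)²)(nΣh² − (Σh)²)]
Numerator: 10×2677 − 242×143 = -7836
Denominator: √[(65700 − 58564)(29730 − 20449)] = √[7136 × 9281] = 8138.1334
r = -7836 / 8138.1334 ≈ -0.963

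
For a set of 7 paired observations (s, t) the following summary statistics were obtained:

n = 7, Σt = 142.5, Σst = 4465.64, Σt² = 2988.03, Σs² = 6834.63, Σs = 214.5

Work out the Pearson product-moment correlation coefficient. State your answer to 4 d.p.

r = (nΣst − ΣsΣt) / √[(nΣs² − (Σs)²)(nΣt² − (Σt)²)]
Numerator: 7×4465.64 − 214.5×142.5 = 693.23
Denominator: √[(47842.41 − 46010.25)(20916.21 − 20306.25)] = √[1832.16 × 609.96] = 1057.1397
r = 693.23 / 1057.1397 ≈ 0.6558

0.6558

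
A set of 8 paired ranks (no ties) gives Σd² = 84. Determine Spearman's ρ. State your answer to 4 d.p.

ρ = 1 − 6Σd² / [n(n²−1)] = 1 − 6×84 / (8×63)
  = 1 − 504/504 = 1 − 1.00000 ≈ 0.0000

0.0000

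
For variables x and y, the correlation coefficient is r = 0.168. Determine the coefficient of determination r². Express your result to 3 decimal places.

0.028

r² = (0.168)² = 0.028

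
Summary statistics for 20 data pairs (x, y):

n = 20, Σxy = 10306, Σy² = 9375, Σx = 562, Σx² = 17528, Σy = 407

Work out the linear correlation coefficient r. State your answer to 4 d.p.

r = (nΣxy − ΣxΣy) / √[(nΣx² − (Σx)²)(nΣy² − (Σy)²)]
Numerator: 20×10306 − 562×407 = -22614
Denominator: √[(350560 − 315844)(187500 − 165649)] = √[34716 × 21851] = 27542.3186
r = -22614 / 27542.3186 ≈ -0.8211

-0.8211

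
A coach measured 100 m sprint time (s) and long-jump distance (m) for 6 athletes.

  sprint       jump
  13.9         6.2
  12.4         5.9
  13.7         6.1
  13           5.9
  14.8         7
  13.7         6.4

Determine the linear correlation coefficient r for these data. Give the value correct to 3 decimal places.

0.895

n = 6, Σx = 81.5, Σy = 37.5, Σx² = 1110.39, Σy² = 235.23, Σxy = 510.89
nΣxy − ΣxΣy = 3065.34 − 3056.25 = 9.09
nΣx² − (Σx)² = 6662.34 − 6642.25 = 20.09; nΣy² − (Σy)² = 1411.38 − 1406.25 = 5.13
r = 9.09 / √(20.09 × 5.13) = 9.09 / 10.1519 ≈ 0.895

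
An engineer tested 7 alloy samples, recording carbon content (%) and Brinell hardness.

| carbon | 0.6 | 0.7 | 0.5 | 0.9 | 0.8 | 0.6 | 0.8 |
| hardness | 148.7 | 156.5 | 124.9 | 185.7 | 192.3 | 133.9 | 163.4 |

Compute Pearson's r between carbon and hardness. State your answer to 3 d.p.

0.919

n = 7, Σx = 4.9, Σy = 1105.4, Σx² = 3.55, Σy² = 178296.5, Σxy = 793.25
nΣxy − ΣxΣy = 5552.75 − 5416.46 = 136.29
nΣx² − (Σx)² = 24.85 − 24.01 = 0.84; nΣy² − (Σy)² = 1248075.5 − 1221909.16 = 26166.34
r = 136.29 / √(0.84 × 26166.34) = 136.29 / 148.2556 ≈ 0.919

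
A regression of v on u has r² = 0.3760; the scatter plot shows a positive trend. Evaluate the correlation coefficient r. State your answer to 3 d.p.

|r| = √0.3760 = 0.613
The association is positive, so r = 0.613.

0.613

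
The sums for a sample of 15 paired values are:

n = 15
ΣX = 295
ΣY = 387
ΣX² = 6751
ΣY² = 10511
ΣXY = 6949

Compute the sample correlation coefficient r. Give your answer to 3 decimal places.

-0.936

r = (nΣXY − ΣXΣY) / √[(nΣX² − (ΣX)²)(nΣY² − (ΣY)²)]
Numerator: 15×6949 − 295×387 = -9930
Denominator: √[(101265 − 87025)(157665 − 149769)] = √[14240 × 7896] = 10603.7276
r = -9930 / 10603.7276 ≈ -0.936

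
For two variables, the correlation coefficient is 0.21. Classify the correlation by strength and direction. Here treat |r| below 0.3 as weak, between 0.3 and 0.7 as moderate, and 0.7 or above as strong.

r = 0.21 > 0 so the relationship is positive.
|r| = 0.21, which falls in the weak range.

weak positive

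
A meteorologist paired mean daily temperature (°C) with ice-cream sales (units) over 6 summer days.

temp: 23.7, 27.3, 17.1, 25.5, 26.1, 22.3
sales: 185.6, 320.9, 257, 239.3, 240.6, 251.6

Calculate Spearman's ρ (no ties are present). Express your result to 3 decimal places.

Rank temp: 3, 6, 1, 4, 5, 2
Rank sales: 1, 6, 5, 2, 3, 4
d = rank(temp) − rank(sales): 2, 0, -4, 2, 2, -2; Σd² = 32
ρ = 1 − 6Σd² / [n(n²−1)] = 1 − 6×32 / (6×35) = 1 − 192/210 ≈ 0.086

0.086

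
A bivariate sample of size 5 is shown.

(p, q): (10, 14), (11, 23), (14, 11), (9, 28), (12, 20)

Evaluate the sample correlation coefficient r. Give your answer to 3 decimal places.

n = 5, Σp = 56, Σq = 96, Σp² = 642, Σq² = 2030, Σpq = 1039
nΣpq − ΣpΣq = 5195 − 5376 = -181
nΣp² − (Σp)² = 3210 − 3136 = 74; nΣq² − (Σq)² = 10150 − 9216 = 934
r = -181 / √(74 × 934) = -181 / 262.8992 ≈ -0.688

-0.688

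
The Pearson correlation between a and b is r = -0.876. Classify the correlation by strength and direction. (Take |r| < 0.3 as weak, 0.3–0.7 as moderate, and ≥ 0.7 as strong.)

strong negative

r = -0.876 < 0 so the relationship is negative.
|r| = 0.876, which falls in the strong range.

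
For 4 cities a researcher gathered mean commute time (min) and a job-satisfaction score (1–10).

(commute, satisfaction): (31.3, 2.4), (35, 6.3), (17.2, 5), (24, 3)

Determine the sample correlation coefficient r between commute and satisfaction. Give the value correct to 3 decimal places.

0.113

n = 4, Σx = 107.5, Σy = 16.7, Σx² = 3076.53, Σy² = 79.45, Σxy = 453.62
nΣxy − ΣxΣy = 1814.48 − 1795.25 = 19.23
nΣx² − (Σx)² = 12306.12 − 11556.25 = 749.87; nΣy² − (Σy)² = 317.8 − 278.89 = 38.91
r = 19.23 / √(749.87 × 38.91) = 19.23 / 170.8141 ≈ 0.113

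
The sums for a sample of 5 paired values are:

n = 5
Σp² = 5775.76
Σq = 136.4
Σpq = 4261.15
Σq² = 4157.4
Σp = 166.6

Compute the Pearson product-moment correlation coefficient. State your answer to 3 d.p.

-0.906

r = (nΣpq − ΣpΣq) / √[(nΣp² − (Σp)²)(nΣq² − (Σq)²)]
Numerator: 5×4261.15 − 166.6×136.4 = -1418.49
Denominator: √[(28878.8 − 27755.56)(20787 − 18604.96)] = √[1123.24 × 2182.04] = 1565.5525
r = -1418.49 / 1565.5525 ≈ -0.906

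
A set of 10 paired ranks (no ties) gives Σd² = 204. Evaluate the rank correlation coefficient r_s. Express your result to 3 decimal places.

-0.236

ρ = 1 − 6Σd² / [n(n²−1)] = 1 − 6×204 / (10×99)
  = 1 − 1224/990 = 1 − 1.2364 ≈ -0.236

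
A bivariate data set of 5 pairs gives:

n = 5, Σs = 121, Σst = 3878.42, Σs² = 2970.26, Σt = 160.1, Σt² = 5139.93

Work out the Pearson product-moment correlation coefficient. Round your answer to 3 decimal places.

r = (nΣst − ΣsΣt) / √[(nΣs² − (Σs)²)(nΣt² − (Σt)²)]
Numerator: 5×3878.42 − 121×160.1 = 20
Denominator: √[(14851.3 − 14641)(25699.65 − 25632.01)] = √[210.3 × 67.64] = 119.2673
r = 20 / 119.2673 ≈ 0.168

0.168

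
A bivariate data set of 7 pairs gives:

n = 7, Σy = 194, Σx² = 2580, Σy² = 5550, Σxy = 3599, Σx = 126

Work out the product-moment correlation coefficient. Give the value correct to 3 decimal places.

0.460

r = (nΣxy − ΣxΣy) / √[(nΣx² − (Σx)²)(nΣy² − (Σy)²)]
Numerator: 7×3599 − 126×194 = 749
Denominator: √[(18060 − 15876)(38850 − 37636)] = √[2184 × 1214] = 1628.3046
r = 749 / 1628.3046 ≈ 0.460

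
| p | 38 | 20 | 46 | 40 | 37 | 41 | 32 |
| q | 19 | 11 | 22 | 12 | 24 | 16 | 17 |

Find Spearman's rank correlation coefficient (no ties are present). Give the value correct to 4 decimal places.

0.2857

Rank p: 4, 1, 7, 5, 3, 6, 2
Rank q: 5, 1, 6, 2, 7, 3, 4
d = rank(p) − rank(q): -1, 0, 1, 3, -4, 3, -2; Σd² = 40
ρ = 1 − 6Σd² / [n(n²−1)] = 1 − 6×40 / (7×48) = 1 − 240/336 ≈ 0.2857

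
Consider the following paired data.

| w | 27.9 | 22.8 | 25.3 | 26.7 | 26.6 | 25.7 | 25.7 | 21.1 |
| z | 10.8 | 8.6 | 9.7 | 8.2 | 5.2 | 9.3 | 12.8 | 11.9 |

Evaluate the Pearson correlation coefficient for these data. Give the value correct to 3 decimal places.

n = 8, Σw = 201.8, Σz = 76.5, Σw² = 5124.98, Σz² = 770.91, Σwz = 1919.13
nΣwz − ΣwΣz = 15353.04 − 15437.7 = -84.66
nΣw² − (Σw)² = 40999.84 − 40723.24 = 276.6; nΣz² − (Σz)² = 6167.28 − 5852.25 = 315.03
r = -84.66 / √(276.6 × 315.03) = -84.66 / 295.1903 ≈ -0.287

-0.287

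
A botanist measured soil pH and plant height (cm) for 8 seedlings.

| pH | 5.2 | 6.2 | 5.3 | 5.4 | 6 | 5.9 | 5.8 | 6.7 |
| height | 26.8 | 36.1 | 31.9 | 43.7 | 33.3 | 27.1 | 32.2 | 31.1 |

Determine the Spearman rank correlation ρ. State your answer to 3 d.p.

0.238

Rank pH: 1, 7, 2, 3, 6, 5, 4, 8
Rank height: 1, 7, 4, 8, 6, 2, 5, 3
d = rank(pH) − rank(height): 0, 0, -2, -5, 0, 3, -1, 5; Σd² = 64
ρ = 1 − 6Σd² / [n(n²−1)] = 1 − 6×64 / (8×63) = 1 − 384/504 ≈ 0.238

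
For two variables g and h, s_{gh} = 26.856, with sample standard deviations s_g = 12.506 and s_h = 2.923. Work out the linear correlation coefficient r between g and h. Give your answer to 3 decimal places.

r = Cov(g,h) / (s_g · s_h) = 26.856 / (12.506 × 2.923)
  = 26.856 / 36.5550 ≈ 0.735

0.735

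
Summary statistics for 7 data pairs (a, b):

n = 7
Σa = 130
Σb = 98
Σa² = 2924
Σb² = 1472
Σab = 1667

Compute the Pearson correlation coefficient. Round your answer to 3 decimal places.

r = (nΣab − ΣaΣb) / √[(nΣa² − (Σa)²)(nΣb² − (Σb)²)]
Numerator: 7×1667 − 130×98 = -1071
Denominator: √[(20468 − 16900)(10304 − 9604)] = √[3568 × 700] = 1580.3797
r = -1071 / 1580.3797 ≈ -0.678

-0.678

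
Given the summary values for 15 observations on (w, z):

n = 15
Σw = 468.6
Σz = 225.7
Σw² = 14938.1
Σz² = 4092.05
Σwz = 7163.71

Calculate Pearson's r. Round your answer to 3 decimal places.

r = (nΣwz − ΣwΣz) / √[(nΣw² − (Σw)²)(nΣz² − (Σz)²)]
Numerator: 15×7163.71 − 468.6×225.7 = 1692.63
Denominator: √[(224071.5 − 219585.96)(61380.75 − 50940.49)] = √[4485.54 × 10440.26] = 6843.2597
r = 1692.63 / 6843.2597 ≈ 0.247

0.247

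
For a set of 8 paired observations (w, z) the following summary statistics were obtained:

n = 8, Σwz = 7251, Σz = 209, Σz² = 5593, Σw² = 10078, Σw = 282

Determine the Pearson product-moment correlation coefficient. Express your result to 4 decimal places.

r = (nΣwz − ΣwΣz) / √[(nΣw² − (Σw)²)(nΣz² − (Σz)²)]
Numerator: 8×7251 − 282×209 = -930
Denominator: √[(80624 − 79524)(44744 − 43681)] = √[1100 × 1063] = 1081.3418
r = -930 / 1081.3418 ≈ -0.8600

-0.8600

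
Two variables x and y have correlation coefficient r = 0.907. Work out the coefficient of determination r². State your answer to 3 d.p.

r² = (0.907)² = 0.823

0.823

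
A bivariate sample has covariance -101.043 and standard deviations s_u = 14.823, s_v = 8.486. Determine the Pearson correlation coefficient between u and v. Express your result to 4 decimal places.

-0.8033

r = Cov(u,v) / (s_u · s_v) = -101.043 / (14.823 × 8.486)
  = -101.043 / 125.7880 ≈ -0.8033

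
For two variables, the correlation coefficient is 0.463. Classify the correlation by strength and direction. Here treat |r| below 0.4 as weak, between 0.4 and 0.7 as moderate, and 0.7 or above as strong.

r = 0.463 > 0 so the relationship is positive.
|r| = 0.463, which falls in the moderate range.

moderate positive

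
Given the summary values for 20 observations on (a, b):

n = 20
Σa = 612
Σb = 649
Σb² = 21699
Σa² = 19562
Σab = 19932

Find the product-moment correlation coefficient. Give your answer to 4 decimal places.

r = (nΣab − ΣaΣb) / √[(nΣa² − (Σa)²)(nΣb² − (Σb)²)]
Numerator: 20×19932 − 612×649 = 1452
Denominator: √[(391240 − 374544)(433980 − 421201)] = √[16696 × 12779] = 14606.7855
r = 1452 / 14606.7855 ≈ 0.0994

0.0994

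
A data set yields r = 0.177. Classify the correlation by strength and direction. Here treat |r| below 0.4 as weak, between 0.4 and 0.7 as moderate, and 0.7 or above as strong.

r = 0.177 > 0 so the relationship is positive.
|r| = 0.177, which falls in the weak range.

weak positive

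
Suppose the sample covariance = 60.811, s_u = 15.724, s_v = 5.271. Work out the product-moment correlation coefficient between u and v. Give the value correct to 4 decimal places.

0.7337

r = Cov(u,v) / (s_u · s_v) = 60.811 / (15.724 × 5.271)
  = 60.811 / 82.8812 ≈ 0.7337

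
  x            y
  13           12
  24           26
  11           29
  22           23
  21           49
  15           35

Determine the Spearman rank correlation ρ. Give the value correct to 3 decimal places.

-0.029

Rank x: 2, 6, 1, 5, 4, 3
Rank y: 1, 3, 4, 2, 6, 5
d = rank(x) − rank(y): 1, 3, -3, 3, -2, -2; Σd² = 36
ρ = 1 − 6Σd² / [n(n²−1)] = 1 − 6×36 / (6×35) = 1 − 216/210 ≈ -0.029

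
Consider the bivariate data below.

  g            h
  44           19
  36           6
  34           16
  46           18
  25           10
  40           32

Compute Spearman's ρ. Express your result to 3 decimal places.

Rank g: 5, 3, 2, 6, 1, 4
Rank h: 5, 1, 3, 4, 2, 6
d = rank(g) − rank(h): 0, 2, -1, 2, -1, -2; Σd² = 14
ρ = 1 − 6Σd² / [n(n²−1)] = 1 − 6×14 / (6×35) = 1 − 84/210 ≈ 0.600

0.600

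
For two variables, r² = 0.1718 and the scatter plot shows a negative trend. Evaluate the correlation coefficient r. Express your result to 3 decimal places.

-0.414

|r| = √0.1718 = 0.414
The association is negative, so r = −0.414.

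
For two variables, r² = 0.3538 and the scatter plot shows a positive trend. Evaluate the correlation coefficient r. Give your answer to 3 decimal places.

0.595

|r| = √0.3538 = 0.595
The association is positive, so r = 0.595.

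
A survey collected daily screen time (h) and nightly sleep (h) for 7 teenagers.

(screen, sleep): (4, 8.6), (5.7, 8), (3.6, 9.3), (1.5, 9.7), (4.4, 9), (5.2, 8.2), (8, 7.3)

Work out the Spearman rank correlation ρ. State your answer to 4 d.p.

Rank screen: 3, 6, 2, 1, 4, 5, 7
Rank sleep: 4, 2, 6, 7, 5, 3, 1
d = rank(screen) − rank(sleep): -1, 4, -4, -6, -1, 2, 6; Σd² = 110
ρ = 1 − 6Σd² / [n(n²−1)] = 1 − 6×110 / (7×48) = 1 − 660/336 ≈ -0.9643

-0.9643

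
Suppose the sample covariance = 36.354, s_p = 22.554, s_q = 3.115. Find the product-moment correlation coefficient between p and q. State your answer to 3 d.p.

r = Cov(p,q) / (s_p · s_q) = 36.354 / (22.554 × 3.115)
  = 36.354 / 70.2557 ≈ 0.517

0.517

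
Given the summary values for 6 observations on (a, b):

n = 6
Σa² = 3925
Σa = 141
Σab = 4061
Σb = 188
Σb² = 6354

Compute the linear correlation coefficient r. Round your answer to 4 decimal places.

-0.6707

r = (nΣab − ΣaΣb) / √[(nΣa² − (Σa)²)(nΣb² − (Σb)²)]
Numerator: 6×4061 − 141×188 = -2142
Denominator: √[(23550 − 19881)(38124 − 35344)] = √[3669 × 2780] = 3193.7157
r = -2142 / 3193.7157 ≈ -0.6707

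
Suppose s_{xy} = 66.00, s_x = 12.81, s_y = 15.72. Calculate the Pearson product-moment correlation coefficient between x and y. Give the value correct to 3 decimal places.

r = Cov(x,y) / (s_x · s_y) = 66.00 / (12.81 × 15.72)
  = 66.00 / 201.3732 ≈ 0.328

0.328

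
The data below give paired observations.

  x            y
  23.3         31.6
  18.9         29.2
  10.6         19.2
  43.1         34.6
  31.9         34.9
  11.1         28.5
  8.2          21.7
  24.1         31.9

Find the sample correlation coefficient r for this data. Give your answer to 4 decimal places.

0.8408

n = 8, Σx = 171.2, Σy = 231.6, Σx² = 4658.94, Σy² = 6935.76, Σxy = 5359.33
nΣxy − ΣxΣy = 42874.64 − 39649.92 = 3224.72
nΣx² − (Σx)² = 37271.52 − 29309.44 = 7962.08; nΣy² − (Σy)² = 55486.08 − 53638.56 = 1847.52
r = 3224.72 / √(7962.08 × 1847.52) = 3224.72 / 3835.3751 ≈ 0.8408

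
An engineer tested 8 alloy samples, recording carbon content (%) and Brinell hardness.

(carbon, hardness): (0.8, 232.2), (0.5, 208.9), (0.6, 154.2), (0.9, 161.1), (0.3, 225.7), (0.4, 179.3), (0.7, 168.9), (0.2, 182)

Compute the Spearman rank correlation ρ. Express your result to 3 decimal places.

-0.286

Rank carbon: 7, 4, 5, 8, 2, 3, 6, 1
Rank hardness: 8, 6, 1, 2, 7, 4, 3, 5
d = rank(carbon) − rank(hardness): -1, -2, 4, 6, -5, -1, 3, -4; Σd² = 108
ρ = 1 − 6Σd² / [n(n²−1)] = 1 − 6×108 / (8×63) = 1 − 648/504 ≈ -0.286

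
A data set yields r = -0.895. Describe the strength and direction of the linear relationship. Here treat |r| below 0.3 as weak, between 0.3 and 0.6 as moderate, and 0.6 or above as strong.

strong negative

r = -0.895 < 0 so the relationship is negative.
|r| = 0.895, which falls in the strong range.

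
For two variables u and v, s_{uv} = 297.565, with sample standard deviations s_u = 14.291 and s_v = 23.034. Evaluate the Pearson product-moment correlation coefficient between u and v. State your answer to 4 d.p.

0.9040

r = Cov(u,v) / (s_u · s_v) = 297.565 / (14.291 × 23.034)
  = 297.565 / 329.1789 ≈ 0.9040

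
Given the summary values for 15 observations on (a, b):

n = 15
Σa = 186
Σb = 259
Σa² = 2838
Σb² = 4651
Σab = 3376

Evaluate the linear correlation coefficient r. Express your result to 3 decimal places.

r = (nΣab − ΣaΣb) / √[(nΣa² − (Σa)²)(nΣb² − (Σb)²)]
Numerator: 15×3376 − 186×259 = 2466
Denominator: √[(42570 − 34596)(69765 − 67081)] = √[7974 × 2684] = 4626.2529
r = 2466 / 4626.2529 ≈ 0.533

0.533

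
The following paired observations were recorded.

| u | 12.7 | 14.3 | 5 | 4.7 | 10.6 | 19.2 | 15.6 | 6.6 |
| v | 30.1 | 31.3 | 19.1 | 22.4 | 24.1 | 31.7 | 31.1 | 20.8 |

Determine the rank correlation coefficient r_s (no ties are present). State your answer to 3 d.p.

Rank u: 5, 6, 2, 1, 4, 8, 7, 3
Rank v: 5, 7, 1, 3, 4, 8, 6, 2
d = rank(u) − rank(v): 0, -1, 1, -2, 0, 0, 1, 1; Σd² = 8
ρ = 1 − 6Σd² / [n(n²−1)] = 1 − 6×8 / (8×63) = 1 − 48/504 ≈ 0.905

0.905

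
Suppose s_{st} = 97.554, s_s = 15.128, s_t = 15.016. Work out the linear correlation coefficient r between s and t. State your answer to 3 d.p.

0.429

r = Cov(s,t) / (s_s · s_t) = 97.554 / (15.128 × 15.016)
  = 97.554 / 227.1620 ≈ 0.429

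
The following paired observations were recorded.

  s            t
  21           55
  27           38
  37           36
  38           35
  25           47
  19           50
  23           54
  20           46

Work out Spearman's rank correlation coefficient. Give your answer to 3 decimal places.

-0.738

Rank s: 3, 6, 7, 8, 5, 1, 4, 2
Rank t: 8, 3, 2, 1, 5, 6, 7, 4
d = rank(s) − rank(t): -5, 3, 5, 7, 0, -5, -3, -2; Σd² = 146
ρ = 1 − 6Σd² / [n(n²−1)] = 1 − 6×146 / (8×63) = 1 − 876/504 ≈ -0.738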